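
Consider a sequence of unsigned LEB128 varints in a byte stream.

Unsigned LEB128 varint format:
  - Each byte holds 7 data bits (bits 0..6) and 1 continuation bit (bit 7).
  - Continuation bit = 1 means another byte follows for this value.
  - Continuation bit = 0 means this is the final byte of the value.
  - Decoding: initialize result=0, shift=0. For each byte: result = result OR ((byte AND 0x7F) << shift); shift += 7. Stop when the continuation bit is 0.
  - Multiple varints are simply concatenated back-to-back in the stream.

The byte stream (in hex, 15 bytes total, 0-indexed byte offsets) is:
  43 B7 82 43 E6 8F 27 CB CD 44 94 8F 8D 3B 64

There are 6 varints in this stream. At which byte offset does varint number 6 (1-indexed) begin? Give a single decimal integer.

Answer: 14

Derivation:
  byte[0]=0x43 cont=0 payload=0x43=67: acc |= 67<<0 -> acc=67 shift=7 [end]
Varint 1: bytes[0:1] = 43 -> value 67 (1 byte(s))
  byte[1]=0xB7 cont=1 payload=0x37=55: acc |= 55<<0 -> acc=55 shift=7
  byte[2]=0x82 cont=1 payload=0x02=2: acc |= 2<<7 -> acc=311 shift=14
  byte[3]=0x43 cont=0 payload=0x43=67: acc |= 67<<14 -> acc=1098039 shift=21 [end]
Varint 2: bytes[1:4] = B7 82 43 -> value 1098039 (3 byte(s))
  byte[4]=0xE6 cont=1 payload=0x66=102: acc |= 102<<0 -> acc=102 shift=7
  byte[5]=0x8F cont=1 payload=0x0F=15: acc |= 15<<7 -> acc=2022 shift=14
  byte[6]=0x27 cont=0 payload=0x27=39: acc |= 39<<14 -> acc=640998 shift=21 [end]
Varint 3: bytes[4:7] = E6 8F 27 -> value 640998 (3 byte(s))
  byte[7]=0xCB cont=1 payload=0x4B=75: acc |= 75<<0 -> acc=75 shift=7
  byte[8]=0xCD cont=1 payload=0x4D=77: acc |= 77<<7 -> acc=9931 shift=14
  byte[9]=0x44 cont=0 payload=0x44=68: acc |= 68<<14 -> acc=1124043 shift=21 [end]
Varint 4: bytes[7:10] = CB CD 44 -> value 1124043 (3 byte(s))
  byte[10]=0x94 cont=1 payload=0x14=20: acc |= 20<<0 -> acc=20 shift=7
  byte[11]=0x8F cont=1 payload=0x0F=15: acc |= 15<<7 -> acc=1940 shift=14
  byte[12]=0x8D cont=1 payload=0x0D=13: acc |= 13<<14 -> acc=214932 shift=21
  byte[13]=0x3B cont=0 payload=0x3B=59: acc |= 59<<21 -> acc=123946900 shift=28 [end]
Varint 5: bytes[10:14] = 94 8F 8D 3B -> value 123946900 (4 byte(s))
  byte[14]=0x64 cont=0 payload=0x64=100: acc |= 100<<0 -> acc=100 shift=7 [end]
Varint 6: bytes[14:15] = 64 -> value 100 (1 byte(s))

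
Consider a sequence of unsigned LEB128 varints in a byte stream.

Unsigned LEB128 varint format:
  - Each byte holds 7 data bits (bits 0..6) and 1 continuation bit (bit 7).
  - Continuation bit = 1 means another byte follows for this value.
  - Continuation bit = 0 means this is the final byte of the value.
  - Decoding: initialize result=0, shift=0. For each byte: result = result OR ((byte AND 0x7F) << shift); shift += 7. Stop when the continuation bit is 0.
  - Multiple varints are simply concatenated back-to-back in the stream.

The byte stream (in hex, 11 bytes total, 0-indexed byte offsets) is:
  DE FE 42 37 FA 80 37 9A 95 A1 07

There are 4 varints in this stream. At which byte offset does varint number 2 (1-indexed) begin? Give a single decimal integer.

  byte[0]=0xDE cont=1 payload=0x5E=94: acc |= 94<<0 -> acc=94 shift=7
  byte[1]=0xFE cont=1 payload=0x7E=126: acc |= 126<<7 -> acc=16222 shift=14
  byte[2]=0x42 cont=0 payload=0x42=66: acc |= 66<<14 -> acc=1097566 shift=21 [end]
Varint 1: bytes[0:3] = DE FE 42 -> value 1097566 (3 byte(s))
  byte[3]=0x37 cont=0 payload=0x37=55: acc |= 55<<0 -> acc=55 shift=7 [end]
Varint 2: bytes[3:4] = 37 -> value 55 (1 byte(s))
  byte[4]=0xFA cont=1 payload=0x7A=122: acc |= 122<<0 -> acc=122 shift=7
  byte[5]=0x80 cont=1 payload=0x00=0: acc |= 0<<7 -> acc=122 shift=14
  byte[6]=0x37 cont=0 payload=0x37=55: acc |= 55<<14 -> acc=901242 shift=21 [end]
Varint 3: bytes[4:7] = FA 80 37 -> value 901242 (3 byte(s))
  byte[7]=0x9A cont=1 payload=0x1A=26: acc |= 26<<0 -> acc=26 shift=7
  byte[8]=0x95 cont=1 payload=0x15=21: acc |= 21<<7 -> acc=2714 shift=14
  byte[9]=0xA1 cont=1 payload=0x21=33: acc |= 33<<14 -> acc=543386 shift=21
  byte[10]=0x07 cont=0 payload=0x07=7: acc |= 7<<21 -> acc=15223450 shift=28 [end]
Varint 4: bytes[7:11] = 9A 95 A1 07 -> value 15223450 (4 byte(s))

Answer: 3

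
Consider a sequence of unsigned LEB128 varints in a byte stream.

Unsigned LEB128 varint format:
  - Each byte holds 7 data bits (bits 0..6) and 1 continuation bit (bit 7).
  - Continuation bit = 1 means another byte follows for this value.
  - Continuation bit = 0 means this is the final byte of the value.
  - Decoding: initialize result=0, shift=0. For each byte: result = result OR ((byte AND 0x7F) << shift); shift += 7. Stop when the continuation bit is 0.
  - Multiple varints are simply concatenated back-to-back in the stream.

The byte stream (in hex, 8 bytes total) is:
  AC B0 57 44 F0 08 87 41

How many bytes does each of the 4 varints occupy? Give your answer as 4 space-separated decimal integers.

Answer: 3 1 2 2

Derivation:
  byte[0]=0xAC cont=1 payload=0x2C=44: acc |= 44<<0 -> acc=44 shift=7
  byte[1]=0xB0 cont=1 payload=0x30=48: acc |= 48<<7 -> acc=6188 shift=14
  byte[2]=0x57 cont=0 payload=0x57=87: acc |= 87<<14 -> acc=1431596 shift=21 [end]
Varint 1: bytes[0:3] = AC B0 57 -> value 1431596 (3 byte(s))
  byte[3]=0x44 cont=0 payload=0x44=68: acc |= 68<<0 -> acc=68 shift=7 [end]
Varint 2: bytes[3:4] = 44 -> value 68 (1 byte(s))
  byte[4]=0xF0 cont=1 payload=0x70=112: acc |= 112<<0 -> acc=112 shift=7
  byte[5]=0x08 cont=0 payload=0x08=8: acc |= 8<<7 -> acc=1136 shift=14 [end]
Varint 3: bytes[4:6] = F0 08 -> value 1136 (2 byte(s))
  byte[6]=0x87 cont=1 payload=0x07=7: acc |= 7<<0 -> acc=7 shift=7
  byte[7]=0x41 cont=0 payload=0x41=65: acc |= 65<<7 -> acc=8327 shift=14 [end]
Varint 4: bytes[6:8] = 87 41 -> value 8327 (2 byte(s))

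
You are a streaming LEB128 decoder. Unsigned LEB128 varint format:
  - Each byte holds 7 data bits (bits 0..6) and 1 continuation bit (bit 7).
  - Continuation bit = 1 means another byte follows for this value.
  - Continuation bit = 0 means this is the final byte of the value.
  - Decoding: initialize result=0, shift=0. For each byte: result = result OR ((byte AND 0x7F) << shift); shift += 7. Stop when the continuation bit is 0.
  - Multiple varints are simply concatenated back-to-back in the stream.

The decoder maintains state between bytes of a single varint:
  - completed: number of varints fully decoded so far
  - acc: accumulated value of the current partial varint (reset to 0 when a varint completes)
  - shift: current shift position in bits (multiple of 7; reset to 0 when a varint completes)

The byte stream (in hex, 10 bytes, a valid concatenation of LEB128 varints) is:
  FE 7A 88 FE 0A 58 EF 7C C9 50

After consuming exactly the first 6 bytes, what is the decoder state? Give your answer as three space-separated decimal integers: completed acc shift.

Answer: 3 0 0

Derivation:
byte[0]=0xFE cont=1 payload=0x7E: acc |= 126<<0 -> completed=0 acc=126 shift=7
byte[1]=0x7A cont=0 payload=0x7A: varint #1 complete (value=15742); reset -> completed=1 acc=0 shift=0
byte[2]=0x88 cont=1 payload=0x08: acc |= 8<<0 -> completed=1 acc=8 shift=7
byte[3]=0xFE cont=1 payload=0x7E: acc |= 126<<7 -> completed=1 acc=16136 shift=14
byte[4]=0x0A cont=0 payload=0x0A: varint #2 complete (value=179976); reset -> completed=2 acc=0 shift=0
byte[5]=0x58 cont=0 payload=0x58: varint #3 complete (value=88); reset -> completed=3 acc=0 shift=0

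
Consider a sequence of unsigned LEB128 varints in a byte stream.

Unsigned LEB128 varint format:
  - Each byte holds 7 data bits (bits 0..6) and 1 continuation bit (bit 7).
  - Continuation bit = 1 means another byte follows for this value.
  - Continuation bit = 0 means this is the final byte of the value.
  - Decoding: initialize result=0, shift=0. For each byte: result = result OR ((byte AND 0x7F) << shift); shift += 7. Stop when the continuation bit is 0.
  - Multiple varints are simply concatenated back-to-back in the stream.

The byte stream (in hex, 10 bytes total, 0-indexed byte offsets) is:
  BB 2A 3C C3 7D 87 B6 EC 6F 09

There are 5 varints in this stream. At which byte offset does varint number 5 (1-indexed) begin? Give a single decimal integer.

  byte[0]=0xBB cont=1 payload=0x3B=59: acc |= 59<<0 -> acc=59 shift=7
  byte[1]=0x2A cont=0 payload=0x2A=42: acc |= 42<<7 -> acc=5435 shift=14 [end]
Varint 1: bytes[0:2] = BB 2A -> value 5435 (2 byte(s))
  byte[2]=0x3C cont=0 payload=0x3C=60: acc |= 60<<0 -> acc=60 shift=7 [end]
Varint 2: bytes[2:3] = 3C -> value 60 (1 byte(s))
  byte[3]=0xC3 cont=1 payload=0x43=67: acc |= 67<<0 -> acc=67 shift=7
  byte[4]=0x7D cont=0 payload=0x7D=125: acc |= 125<<7 -> acc=16067 shift=14 [end]
Varint 3: bytes[3:5] = C3 7D -> value 16067 (2 byte(s))
  byte[5]=0x87 cont=1 payload=0x07=7: acc |= 7<<0 -> acc=7 shift=7
  byte[6]=0xB6 cont=1 payload=0x36=54: acc |= 54<<7 -> acc=6919 shift=14
  byte[7]=0xEC cont=1 payload=0x6C=108: acc |= 108<<14 -> acc=1776391 shift=21
  byte[8]=0x6F cont=0 payload=0x6F=111: acc |= 111<<21 -> acc=234560263 shift=28 [end]
Varint 4: bytes[5:9] = 87 B6 EC 6F -> value 234560263 (4 byte(s))
  byte[9]=0x09 cont=0 payload=0x09=9: acc |= 9<<0 -> acc=9 shift=7 [end]
Varint 5: bytes[9:10] = 09 -> value 9 (1 byte(s))

Answer: 9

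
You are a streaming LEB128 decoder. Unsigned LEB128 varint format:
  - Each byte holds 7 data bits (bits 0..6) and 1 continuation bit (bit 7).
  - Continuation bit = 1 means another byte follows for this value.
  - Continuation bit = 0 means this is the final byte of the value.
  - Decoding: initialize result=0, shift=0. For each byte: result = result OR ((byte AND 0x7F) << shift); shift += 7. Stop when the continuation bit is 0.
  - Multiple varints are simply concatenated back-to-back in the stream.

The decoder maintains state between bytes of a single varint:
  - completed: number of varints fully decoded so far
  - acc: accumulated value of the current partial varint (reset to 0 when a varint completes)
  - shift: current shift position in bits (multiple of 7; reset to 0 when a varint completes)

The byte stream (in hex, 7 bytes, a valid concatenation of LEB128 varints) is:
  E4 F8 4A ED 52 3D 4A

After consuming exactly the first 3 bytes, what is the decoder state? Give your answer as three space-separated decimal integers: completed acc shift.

byte[0]=0xE4 cont=1 payload=0x64: acc |= 100<<0 -> completed=0 acc=100 shift=7
byte[1]=0xF8 cont=1 payload=0x78: acc |= 120<<7 -> completed=0 acc=15460 shift=14
byte[2]=0x4A cont=0 payload=0x4A: varint #1 complete (value=1227876); reset -> completed=1 acc=0 shift=0

Answer: 1 0 0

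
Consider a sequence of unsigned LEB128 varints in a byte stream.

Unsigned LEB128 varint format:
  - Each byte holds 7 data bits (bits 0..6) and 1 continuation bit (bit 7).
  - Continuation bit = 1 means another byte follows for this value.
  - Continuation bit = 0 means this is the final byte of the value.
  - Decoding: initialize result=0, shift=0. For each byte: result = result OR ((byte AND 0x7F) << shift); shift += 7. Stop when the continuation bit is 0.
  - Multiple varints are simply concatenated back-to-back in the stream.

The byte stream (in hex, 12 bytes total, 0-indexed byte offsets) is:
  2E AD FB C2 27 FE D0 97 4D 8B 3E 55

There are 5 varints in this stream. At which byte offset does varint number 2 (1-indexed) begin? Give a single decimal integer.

Answer: 1

Derivation:
  byte[0]=0x2E cont=0 payload=0x2E=46: acc |= 46<<0 -> acc=46 shift=7 [end]
Varint 1: bytes[0:1] = 2E -> value 46 (1 byte(s))
  byte[1]=0xAD cont=1 payload=0x2D=45: acc |= 45<<0 -> acc=45 shift=7
  byte[2]=0xFB cont=1 payload=0x7B=123: acc |= 123<<7 -> acc=15789 shift=14
  byte[3]=0xC2 cont=1 payload=0x42=66: acc |= 66<<14 -> acc=1097133 shift=21
  byte[4]=0x27 cont=0 payload=0x27=39: acc |= 39<<21 -> acc=82886061 shift=28 [end]
Varint 2: bytes[1:5] = AD FB C2 27 -> value 82886061 (4 byte(s))
  byte[5]=0xFE cont=1 payload=0x7E=126: acc |= 126<<0 -> acc=126 shift=7
  byte[6]=0xD0 cont=1 payload=0x50=80: acc |= 80<<7 -> acc=10366 shift=14
  byte[7]=0x97 cont=1 payload=0x17=23: acc |= 23<<14 -> acc=387198 shift=21
  byte[8]=0x4D cont=0 payload=0x4D=77: acc |= 77<<21 -> acc=161867902 shift=28 [end]
Varint 3: bytes[5:9] = FE D0 97 4D -> value 161867902 (4 byte(s))
  byte[9]=0x8B cont=1 payload=0x0B=11: acc |= 11<<0 -> acc=11 shift=7
  byte[10]=0x3E cont=0 payload=0x3E=62: acc |= 62<<7 -> acc=7947 shift=14 [end]
Varint 4: bytes[9:11] = 8B 3E -> value 7947 (2 byte(s))
  byte[11]=0x55 cont=0 payload=0x55=85: acc |= 85<<0 -> acc=85 shift=7 [end]
Varint 5: bytes[11:12] = 55 -> value 85 (1 byte(s))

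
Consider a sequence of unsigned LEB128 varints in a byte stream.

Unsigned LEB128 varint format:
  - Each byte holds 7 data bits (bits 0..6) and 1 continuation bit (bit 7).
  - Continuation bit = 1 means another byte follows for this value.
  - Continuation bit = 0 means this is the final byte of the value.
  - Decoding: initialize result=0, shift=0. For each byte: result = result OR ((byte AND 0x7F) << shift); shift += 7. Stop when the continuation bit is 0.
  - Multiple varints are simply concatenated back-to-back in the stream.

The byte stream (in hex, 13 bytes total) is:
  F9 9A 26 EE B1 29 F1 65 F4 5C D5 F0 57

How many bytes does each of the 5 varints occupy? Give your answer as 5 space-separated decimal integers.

  byte[0]=0xF9 cont=1 payload=0x79=121: acc |= 121<<0 -> acc=121 shift=7
  byte[1]=0x9A cont=1 payload=0x1A=26: acc |= 26<<7 -> acc=3449 shift=14
  byte[2]=0x26 cont=0 payload=0x26=38: acc |= 38<<14 -> acc=626041 shift=21 [end]
Varint 1: bytes[0:3] = F9 9A 26 -> value 626041 (3 byte(s))
  byte[3]=0xEE cont=1 payload=0x6E=110: acc |= 110<<0 -> acc=110 shift=7
  byte[4]=0xB1 cont=1 payload=0x31=49: acc |= 49<<7 -> acc=6382 shift=14
  byte[5]=0x29 cont=0 payload=0x29=41: acc |= 41<<14 -> acc=678126 shift=21 [end]
Varint 2: bytes[3:6] = EE B1 29 -> value 678126 (3 byte(s))
  byte[6]=0xF1 cont=1 payload=0x71=113: acc |= 113<<0 -> acc=113 shift=7
  byte[7]=0x65 cont=0 payload=0x65=101: acc |= 101<<7 -> acc=13041 shift=14 [end]
Varint 3: bytes[6:8] = F1 65 -> value 13041 (2 byte(s))
  byte[8]=0xF4 cont=1 payload=0x74=116: acc |= 116<<0 -> acc=116 shift=7
  byte[9]=0x5C cont=0 payload=0x5C=92: acc |= 92<<7 -> acc=11892 shift=14 [end]
Varint 4: bytes[8:10] = F4 5C -> value 11892 (2 byte(s))
  byte[10]=0xD5 cont=1 payload=0x55=85: acc |= 85<<0 -> acc=85 shift=7
  byte[11]=0xF0 cont=1 payload=0x70=112: acc |= 112<<7 -> acc=14421 shift=14
  byte[12]=0x57 cont=0 payload=0x57=87: acc |= 87<<14 -> acc=1439829 shift=21 [end]
Varint 5: bytes[10:13] = D5 F0 57 -> value 1439829 (3 byte(s))

Answer: 3 3 2 2 3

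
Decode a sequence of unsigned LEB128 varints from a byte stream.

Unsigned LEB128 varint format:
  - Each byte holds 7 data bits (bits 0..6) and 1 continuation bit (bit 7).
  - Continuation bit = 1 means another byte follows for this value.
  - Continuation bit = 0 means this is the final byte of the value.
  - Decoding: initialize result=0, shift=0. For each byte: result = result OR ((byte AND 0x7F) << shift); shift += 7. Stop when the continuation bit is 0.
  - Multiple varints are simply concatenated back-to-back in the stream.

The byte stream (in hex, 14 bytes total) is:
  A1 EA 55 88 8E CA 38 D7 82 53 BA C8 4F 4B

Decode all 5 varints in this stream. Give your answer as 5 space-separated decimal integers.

Answer: 1406241 118654728 1360215 1303610 75

Derivation:
  byte[0]=0xA1 cont=1 payload=0x21=33: acc |= 33<<0 -> acc=33 shift=7
  byte[1]=0xEA cont=1 payload=0x6A=106: acc |= 106<<7 -> acc=13601 shift=14
  byte[2]=0x55 cont=0 payload=0x55=85: acc |= 85<<14 -> acc=1406241 shift=21 [end]
Varint 1: bytes[0:3] = A1 EA 55 -> value 1406241 (3 byte(s))
  byte[3]=0x88 cont=1 payload=0x08=8: acc |= 8<<0 -> acc=8 shift=7
  byte[4]=0x8E cont=1 payload=0x0E=14: acc |= 14<<7 -> acc=1800 shift=14
  byte[5]=0xCA cont=1 payload=0x4A=74: acc |= 74<<14 -> acc=1214216 shift=21
  byte[6]=0x38 cont=0 payload=0x38=56: acc |= 56<<21 -> acc=118654728 shift=28 [end]
Varint 2: bytes[3:7] = 88 8E CA 38 -> value 118654728 (4 byte(s))
  byte[7]=0xD7 cont=1 payload=0x57=87: acc |= 87<<0 -> acc=87 shift=7
  byte[8]=0x82 cont=1 payload=0x02=2: acc |= 2<<7 -> acc=343 shift=14
  byte[9]=0x53 cont=0 payload=0x53=83: acc |= 83<<14 -> acc=1360215 shift=21 [end]
Varint 3: bytes[7:10] = D7 82 53 -> value 1360215 (3 byte(s))
  byte[10]=0xBA cont=1 payload=0x3A=58: acc |= 58<<0 -> acc=58 shift=7
  byte[11]=0xC8 cont=1 payload=0x48=72: acc |= 72<<7 -> acc=9274 shift=14
  byte[12]=0x4F cont=0 payload=0x4F=79: acc |= 79<<14 -> acc=1303610 shift=21 [end]
Varint 4: bytes[10:13] = BA C8 4F -> value 1303610 (3 byte(s))
  byte[13]=0x4B cont=0 payload=0x4B=75: acc |= 75<<0 -> acc=75 shift=7 [end]
Varint 5: bytes[13:14] = 4B -> value 75 (1 byte(s))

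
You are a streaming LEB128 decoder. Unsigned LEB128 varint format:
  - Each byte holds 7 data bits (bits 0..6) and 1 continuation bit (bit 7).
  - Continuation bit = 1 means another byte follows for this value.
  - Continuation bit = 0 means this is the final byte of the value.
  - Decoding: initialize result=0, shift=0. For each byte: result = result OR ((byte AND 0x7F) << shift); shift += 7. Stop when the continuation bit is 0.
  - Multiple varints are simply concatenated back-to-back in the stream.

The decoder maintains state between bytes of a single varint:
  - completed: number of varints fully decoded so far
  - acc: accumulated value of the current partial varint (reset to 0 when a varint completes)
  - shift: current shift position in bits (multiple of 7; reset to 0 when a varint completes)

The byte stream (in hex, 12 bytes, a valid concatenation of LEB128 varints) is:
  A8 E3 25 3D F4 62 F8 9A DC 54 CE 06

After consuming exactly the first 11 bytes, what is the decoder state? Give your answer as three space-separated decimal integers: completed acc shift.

byte[0]=0xA8 cont=1 payload=0x28: acc |= 40<<0 -> completed=0 acc=40 shift=7
byte[1]=0xE3 cont=1 payload=0x63: acc |= 99<<7 -> completed=0 acc=12712 shift=14
byte[2]=0x25 cont=0 payload=0x25: varint #1 complete (value=618920); reset -> completed=1 acc=0 shift=0
byte[3]=0x3D cont=0 payload=0x3D: varint #2 complete (value=61); reset -> completed=2 acc=0 shift=0
byte[4]=0xF4 cont=1 payload=0x74: acc |= 116<<0 -> completed=2 acc=116 shift=7
byte[5]=0x62 cont=0 payload=0x62: varint #3 complete (value=12660); reset -> completed=3 acc=0 shift=0
byte[6]=0xF8 cont=1 payload=0x78: acc |= 120<<0 -> completed=3 acc=120 shift=7
byte[7]=0x9A cont=1 payload=0x1A: acc |= 26<<7 -> completed=3 acc=3448 shift=14
byte[8]=0xDC cont=1 payload=0x5C: acc |= 92<<14 -> completed=3 acc=1510776 shift=21
byte[9]=0x54 cont=0 payload=0x54: varint #4 complete (value=177671544); reset -> completed=4 acc=0 shift=0
byte[10]=0xCE cont=1 payload=0x4E: acc |= 78<<0 -> completed=4 acc=78 shift=7

Answer: 4 78 7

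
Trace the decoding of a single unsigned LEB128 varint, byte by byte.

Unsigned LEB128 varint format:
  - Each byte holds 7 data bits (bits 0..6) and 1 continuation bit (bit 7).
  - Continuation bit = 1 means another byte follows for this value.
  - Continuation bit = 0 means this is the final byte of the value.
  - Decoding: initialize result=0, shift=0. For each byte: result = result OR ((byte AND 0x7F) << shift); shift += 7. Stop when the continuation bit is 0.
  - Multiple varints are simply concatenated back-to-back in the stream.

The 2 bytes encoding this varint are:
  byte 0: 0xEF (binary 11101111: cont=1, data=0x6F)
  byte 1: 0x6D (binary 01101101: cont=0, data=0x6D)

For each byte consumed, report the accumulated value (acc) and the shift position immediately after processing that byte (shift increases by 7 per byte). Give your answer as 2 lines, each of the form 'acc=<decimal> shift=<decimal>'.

Answer: acc=111 shift=7
acc=14063 shift=14

Derivation:
byte 0=0xEF: payload=0x6F=111, contrib = 111<<0 = 111; acc -> 111, shift -> 7
byte 1=0x6D: payload=0x6D=109, contrib = 109<<7 = 13952; acc -> 14063, shift -> 14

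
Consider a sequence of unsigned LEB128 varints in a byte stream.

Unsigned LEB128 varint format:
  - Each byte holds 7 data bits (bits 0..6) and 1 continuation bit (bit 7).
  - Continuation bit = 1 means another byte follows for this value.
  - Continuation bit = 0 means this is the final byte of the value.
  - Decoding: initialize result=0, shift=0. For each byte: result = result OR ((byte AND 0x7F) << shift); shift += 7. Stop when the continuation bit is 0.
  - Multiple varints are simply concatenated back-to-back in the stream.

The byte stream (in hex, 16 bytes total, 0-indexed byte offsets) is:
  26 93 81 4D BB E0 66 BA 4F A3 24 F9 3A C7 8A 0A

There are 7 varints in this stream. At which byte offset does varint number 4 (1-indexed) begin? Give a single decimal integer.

Answer: 7

Derivation:
  byte[0]=0x26 cont=0 payload=0x26=38: acc |= 38<<0 -> acc=38 shift=7 [end]
Varint 1: bytes[0:1] = 26 -> value 38 (1 byte(s))
  byte[1]=0x93 cont=1 payload=0x13=19: acc |= 19<<0 -> acc=19 shift=7
  byte[2]=0x81 cont=1 payload=0x01=1: acc |= 1<<7 -> acc=147 shift=14
  byte[3]=0x4D cont=0 payload=0x4D=77: acc |= 77<<14 -> acc=1261715 shift=21 [end]
Varint 2: bytes[1:4] = 93 81 4D -> value 1261715 (3 byte(s))
  byte[4]=0xBB cont=1 payload=0x3B=59: acc |= 59<<0 -> acc=59 shift=7
  byte[5]=0xE0 cont=1 payload=0x60=96: acc |= 96<<7 -> acc=12347 shift=14
  byte[6]=0x66 cont=0 payload=0x66=102: acc |= 102<<14 -> acc=1683515 shift=21 [end]
Varint 3: bytes[4:7] = BB E0 66 -> value 1683515 (3 byte(s))
  byte[7]=0xBA cont=1 payload=0x3A=58: acc |= 58<<0 -> acc=58 shift=7
  byte[8]=0x4F cont=0 payload=0x4F=79: acc |= 79<<7 -> acc=10170 shift=14 [end]
Varint 4: bytes[7:9] = BA 4F -> value 10170 (2 byte(s))
  byte[9]=0xA3 cont=1 payload=0x23=35: acc |= 35<<0 -> acc=35 shift=7
  byte[10]=0x24 cont=0 payload=0x24=36: acc |= 36<<7 -> acc=4643 shift=14 [end]
Varint 5: bytes[9:11] = A3 24 -> value 4643 (2 byte(s))
  byte[11]=0xF9 cont=1 payload=0x79=121: acc |= 121<<0 -> acc=121 shift=7
  byte[12]=0x3A cont=0 payload=0x3A=58: acc |= 58<<7 -> acc=7545 shift=14 [end]
Varint 6: bytes[11:13] = F9 3A -> value 7545 (2 byte(s))
  byte[13]=0xC7 cont=1 payload=0x47=71: acc |= 71<<0 -> acc=71 shift=7
  byte[14]=0x8A cont=1 payload=0x0A=10: acc |= 10<<7 -> acc=1351 shift=14
  byte[15]=0x0A cont=0 payload=0x0A=10: acc |= 10<<14 -> acc=165191 shift=21 [end]
Varint 7: bytes[13:16] = C7 8A 0A -> value 165191 (3 byte(s))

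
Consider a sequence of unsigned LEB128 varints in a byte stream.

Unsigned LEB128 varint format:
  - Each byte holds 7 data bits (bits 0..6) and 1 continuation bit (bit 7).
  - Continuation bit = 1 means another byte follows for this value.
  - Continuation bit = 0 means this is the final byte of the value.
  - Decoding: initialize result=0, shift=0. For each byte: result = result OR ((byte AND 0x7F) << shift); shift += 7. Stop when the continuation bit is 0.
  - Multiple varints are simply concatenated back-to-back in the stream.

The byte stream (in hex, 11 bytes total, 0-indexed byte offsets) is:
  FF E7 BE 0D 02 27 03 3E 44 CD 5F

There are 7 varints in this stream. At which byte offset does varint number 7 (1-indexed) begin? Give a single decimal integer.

  byte[0]=0xFF cont=1 payload=0x7F=127: acc |= 127<<0 -> acc=127 shift=7
  byte[1]=0xE7 cont=1 payload=0x67=103: acc |= 103<<7 -> acc=13311 shift=14
  byte[2]=0xBE cont=1 payload=0x3E=62: acc |= 62<<14 -> acc=1029119 shift=21
  byte[3]=0x0D cont=0 payload=0x0D=13: acc |= 13<<21 -> acc=28292095 shift=28 [end]
Varint 1: bytes[0:4] = FF E7 BE 0D -> value 28292095 (4 byte(s))
  byte[4]=0x02 cont=0 payload=0x02=2: acc |= 2<<0 -> acc=2 shift=7 [end]
Varint 2: bytes[4:5] = 02 -> value 2 (1 byte(s))
  byte[5]=0x27 cont=0 payload=0x27=39: acc |= 39<<0 -> acc=39 shift=7 [end]
Varint 3: bytes[5:6] = 27 -> value 39 (1 byte(s))
  byte[6]=0x03 cont=0 payload=0x03=3: acc |= 3<<0 -> acc=3 shift=7 [end]
Varint 4: bytes[6:7] = 03 -> value 3 (1 byte(s))
  byte[7]=0x3E cont=0 payload=0x3E=62: acc |= 62<<0 -> acc=62 shift=7 [end]
Varint 5: bytes[7:8] = 3E -> value 62 (1 byte(s))
  byte[8]=0x44 cont=0 payload=0x44=68: acc |= 68<<0 -> acc=68 shift=7 [end]
Varint 6: bytes[8:9] = 44 -> value 68 (1 byte(s))
  byte[9]=0xCD cont=1 payload=0x4D=77: acc |= 77<<0 -> acc=77 shift=7
  byte[10]=0x5F cont=0 payload=0x5F=95: acc |= 95<<7 -> acc=12237 shift=14 [end]
Varint 7: bytes[9:11] = CD 5F -> value 12237 (2 byte(s))

Answer: 9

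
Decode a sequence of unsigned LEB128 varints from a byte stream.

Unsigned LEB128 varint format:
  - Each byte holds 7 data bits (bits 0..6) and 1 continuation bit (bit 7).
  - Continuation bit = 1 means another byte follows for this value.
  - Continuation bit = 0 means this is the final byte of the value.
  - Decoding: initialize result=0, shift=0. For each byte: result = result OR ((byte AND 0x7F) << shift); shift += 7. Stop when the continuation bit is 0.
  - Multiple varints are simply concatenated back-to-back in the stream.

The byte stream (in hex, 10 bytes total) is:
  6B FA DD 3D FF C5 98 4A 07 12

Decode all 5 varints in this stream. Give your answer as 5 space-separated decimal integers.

  byte[0]=0x6B cont=0 payload=0x6B=107: acc |= 107<<0 -> acc=107 shift=7 [end]
Varint 1: bytes[0:1] = 6B -> value 107 (1 byte(s))
  byte[1]=0xFA cont=1 payload=0x7A=122: acc |= 122<<0 -> acc=122 shift=7
  byte[2]=0xDD cont=1 payload=0x5D=93: acc |= 93<<7 -> acc=12026 shift=14
  byte[3]=0x3D cont=0 payload=0x3D=61: acc |= 61<<14 -> acc=1011450 shift=21 [end]
Varint 2: bytes[1:4] = FA DD 3D -> value 1011450 (3 byte(s))
  byte[4]=0xFF cont=1 payload=0x7F=127: acc |= 127<<0 -> acc=127 shift=7
  byte[5]=0xC5 cont=1 payload=0x45=69: acc |= 69<<7 -> acc=8959 shift=14
  byte[6]=0x98 cont=1 payload=0x18=24: acc |= 24<<14 -> acc=402175 shift=21
  byte[7]=0x4A cont=0 payload=0x4A=74: acc |= 74<<21 -> acc=155591423 shift=28 [end]
Varint 3: bytes[4:8] = FF C5 98 4A -> value 155591423 (4 byte(s))
  byte[8]=0x07 cont=0 payload=0x07=7: acc |= 7<<0 -> acc=7 shift=7 [end]
Varint 4: bytes[8:9] = 07 -> value 7 (1 byte(s))
  byte[9]=0x12 cont=0 payload=0x12=18: acc |= 18<<0 -> acc=18 shift=7 [end]
Varint 5: bytes[9:10] = 12 -> value 18 (1 byte(s))

Answer: 107 1011450 155591423 7 18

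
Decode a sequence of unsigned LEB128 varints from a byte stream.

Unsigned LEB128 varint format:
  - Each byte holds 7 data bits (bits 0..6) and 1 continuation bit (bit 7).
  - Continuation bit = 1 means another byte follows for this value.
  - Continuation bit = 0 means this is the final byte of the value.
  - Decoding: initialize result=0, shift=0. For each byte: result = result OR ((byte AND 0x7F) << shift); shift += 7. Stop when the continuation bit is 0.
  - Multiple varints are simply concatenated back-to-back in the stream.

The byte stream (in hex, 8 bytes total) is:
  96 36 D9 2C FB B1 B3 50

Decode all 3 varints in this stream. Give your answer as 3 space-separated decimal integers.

  byte[0]=0x96 cont=1 payload=0x16=22: acc |= 22<<0 -> acc=22 shift=7
  byte[1]=0x36 cont=0 payload=0x36=54: acc |= 54<<7 -> acc=6934 shift=14 [end]
Varint 1: bytes[0:2] = 96 36 -> value 6934 (2 byte(s))
  byte[2]=0xD9 cont=1 payload=0x59=89: acc |= 89<<0 -> acc=89 shift=7
  byte[3]=0x2C cont=0 payload=0x2C=44: acc |= 44<<7 -> acc=5721 shift=14 [end]
Varint 2: bytes[2:4] = D9 2C -> value 5721 (2 byte(s))
  byte[4]=0xFB cont=1 payload=0x7B=123: acc |= 123<<0 -> acc=123 shift=7
  byte[5]=0xB1 cont=1 payload=0x31=49: acc |= 49<<7 -> acc=6395 shift=14
  byte[6]=0xB3 cont=1 payload=0x33=51: acc |= 51<<14 -> acc=841979 shift=21
  byte[7]=0x50 cont=0 payload=0x50=80: acc |= 80<<21 -> acc=168614139 shift=28 [end]
Varint 3: bytes[4:8] = FB B1 B3 50 -> value 168614139 (4 byte(s))

Answer: 6934 5721 168614139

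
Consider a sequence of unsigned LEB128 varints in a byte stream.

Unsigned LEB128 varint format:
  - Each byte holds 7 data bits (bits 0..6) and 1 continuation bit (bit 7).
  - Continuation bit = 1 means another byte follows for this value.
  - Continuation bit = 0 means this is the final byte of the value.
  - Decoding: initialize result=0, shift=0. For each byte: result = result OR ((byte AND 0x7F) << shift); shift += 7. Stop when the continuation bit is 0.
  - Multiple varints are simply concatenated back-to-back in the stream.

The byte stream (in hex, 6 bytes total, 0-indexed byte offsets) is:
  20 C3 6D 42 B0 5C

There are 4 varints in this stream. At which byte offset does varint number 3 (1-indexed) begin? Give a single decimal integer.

Answer: 3

Derivation:
  byte[0]=0x20 cont=0 payload=0x20=32: acc |= 32<<0 -> acc=32 shift=7 [end]
Varint 1: bytes[0:1] = 20 -> value 32 (1 byte(s))
  byte[1]=0xC3 cont=1 payload=0x43=67: acc |= 67<<0 -> acc=67 shift=7
  byte[2]=0x6D cont=0 payload=0x6D=109: acc |= 109<<7 -> acc=14019 shift=14 [end]
Varint 2: bytes[1:3] = C3 6D -> value 14019 (2 byte(s))
  byte[3]=0x42 cont=0 payload=0x42=66: acc |= 66<<0 -> acc=66 shift=7 [end]
Varint 3: bytes[3:4] = 42 -> value 66 (1 byte(s))
  byte[4]=0xB0 cont=1 payload=0x30=48: acc |= 48<<0 -> acc=48 shift=7
  byte[5]=0x5C cont=0 payload=0x5C=92: acc |= 92<<7 -> acc=11824 shift=14 [end]
Varint 4: bytes[4:6] = B0 5C -> value 11824 (2 byte(s))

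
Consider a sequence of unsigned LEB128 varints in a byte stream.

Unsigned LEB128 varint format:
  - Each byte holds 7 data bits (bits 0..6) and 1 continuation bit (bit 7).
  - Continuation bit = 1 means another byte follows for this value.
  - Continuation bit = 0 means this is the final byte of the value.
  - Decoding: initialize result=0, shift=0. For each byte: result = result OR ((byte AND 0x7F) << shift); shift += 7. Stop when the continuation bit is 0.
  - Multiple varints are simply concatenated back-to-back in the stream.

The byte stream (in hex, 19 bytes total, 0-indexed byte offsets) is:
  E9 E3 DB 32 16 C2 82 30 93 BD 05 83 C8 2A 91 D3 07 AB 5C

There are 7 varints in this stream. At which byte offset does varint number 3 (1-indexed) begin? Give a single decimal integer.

Answer: 5

Derivation:
  byte[0]=0xE9 cont=1 payload=0x69=105: acc |= 105<<0 -> acc=105 shift=7
  byte[1]=0xE3 cont=1 payload=0x63=99: acc |= 99<<7 -> acc=12777 shift=14
  byte[2]=0xDB cont=1 payload=0x5B=91: acc |= 91<<14 -> acc=1503721 shift=21
  byte[3]=0x32 cont=0 payload=0x32=50: acc |= 50<<21 -> acc=106361321 shift=28 [end]
Varint 1: bytes[0:4] = E9 E3 DB 32 -> value 106361321 (4 byte(s))
  byte[4]=0x16 cont=0 payload=0x16=22: acc |= 22<<0 -> acc=22 shift=7 [end]
Varint 2: bytes[4:5] = 16 -> value 22 (1 byte(s))
  byte[5]=0xC2 cont=1 payload=0x42=66: acc |= 66<<0 -> acc=66 shift=7
  byte[6]=0x82 cont=1 payload=0x02=2: acc |= 2<<7 -> acc=322 shift=14
  byte[7]=0x30 cont=0 payload=0x30=48: acc |= 48<<14 -> acc=786754 shift=21 [end]
Varint 3: bytes[5:8] = C2 82 30 -> value 786754 (3 byte(s))
  byte[8]=0x93 cont=1 payload=0x13=19: acc |= 19<<0 -> acc=19 shift=7
  byte[9]=0xBD cont=1 payload=0x3D=61: acc |= 61<<7 -> acc=7827 shift=14
  byte[10]=0x05 cont=0 payload=0x05=5: acc |= 5<<14 -> acc=89747 shift=21 [end]
Varint 4: bytes[8:11] = 93 BD 05 -> value 89747 (3 byte(s))
  byte[11]=0x83 cont=1 payload=0x03=3: acc |= 3<<0 -> acc=3 shift=7
  byte[12]=0xC8 cont=1 payload=0x48=72: acc |= 72<<7 -> acc=9219 shift=14
  byte[13]=0x2A cont=0 payload=0x2A=42: acc |= 42<<14 -> acc=697347 shift=21 [end]
Varint 5: bytes[11:14] = 83 C8 2A -> value 697347 (3 byte(s))
  byte[14]=0x91 cont=1 payload=0x11=17: acc |= 17<<0 -> acc=17 shift=7
  byte[15]=0xD3 cont=1 payload=0x53=83: acc |= 83<<7 -> acc=10641 shift=14
  byte[16]=0x07 cont=0 payload=0x07=7: acc |= 7<<14 -> acc=125329 shift=21 [end]
Varint 6: bytes[14:17] = 91 D3 07 -> value 125329 (3 byte(s))
  byte[17]=0xAB cont=1 payload=0x2B=43: acc |= 43<<0 -> acc=43 shift=7
  byte[18]=0x5C cont=0 payload=0x5C=92: acc |= 92<<7 -> acc=11819 shift=14 [end]
Varint 7: bytes[17:19] = AB 5C -> value 11819 (2 byte(s))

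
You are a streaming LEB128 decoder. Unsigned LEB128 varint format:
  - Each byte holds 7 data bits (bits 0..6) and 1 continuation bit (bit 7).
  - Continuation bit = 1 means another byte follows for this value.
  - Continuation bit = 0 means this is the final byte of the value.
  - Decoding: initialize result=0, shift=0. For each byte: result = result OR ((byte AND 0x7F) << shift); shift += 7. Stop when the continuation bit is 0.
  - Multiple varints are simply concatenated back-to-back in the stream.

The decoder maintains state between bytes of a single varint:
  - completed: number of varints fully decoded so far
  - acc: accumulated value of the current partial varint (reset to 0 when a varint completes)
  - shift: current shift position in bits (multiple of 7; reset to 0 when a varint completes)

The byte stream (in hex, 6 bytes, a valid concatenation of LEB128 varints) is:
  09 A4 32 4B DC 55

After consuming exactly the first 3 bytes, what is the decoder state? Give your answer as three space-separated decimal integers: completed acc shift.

Answer: 2 0 0

Derivation:
byte[0]=0x09 cont=0 payload=0x09: varint #1 complete (value=9); reset -> completed=1 acc=0 shift=0
byte[1]=0xA4 cont=1 payload=0x24: acc |= 36<<0 -> completed=1 acc=36 shift=7
byte[2]=0x32 cont=0 payload=0x32: varint #2 complete (value=6436); reset -> completed=2 acc=0 shift=0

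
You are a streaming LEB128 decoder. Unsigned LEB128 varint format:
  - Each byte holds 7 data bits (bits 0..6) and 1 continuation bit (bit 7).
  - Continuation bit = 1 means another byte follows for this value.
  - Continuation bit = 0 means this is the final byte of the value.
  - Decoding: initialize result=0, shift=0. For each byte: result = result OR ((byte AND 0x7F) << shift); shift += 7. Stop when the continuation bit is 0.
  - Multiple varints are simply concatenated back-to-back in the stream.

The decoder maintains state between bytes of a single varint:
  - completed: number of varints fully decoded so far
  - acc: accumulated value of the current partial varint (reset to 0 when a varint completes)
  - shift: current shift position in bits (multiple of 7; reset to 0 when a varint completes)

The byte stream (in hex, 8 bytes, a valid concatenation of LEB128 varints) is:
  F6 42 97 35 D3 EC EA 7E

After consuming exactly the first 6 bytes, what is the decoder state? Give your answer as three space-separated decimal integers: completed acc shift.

Answer: 2 13907 14

Derivation:
byte[0]=0xF6 cont=1 payload=0x76: acc |= 118<<0 -> completed=0 acc=118 shift=7
byte[1]=0x42 cont=0 payload=0x42: varint #1 complete (value=8566); reset -> completed=1 acc=0 shift=0
byte[2]=0x97 cont=1 payload=0x17: acc |= 23<<0 -> completed=1 acc=23 shift=7
byte[3]=0x35 cont=0 payload=0x35: varint #2 complete (value=6807); reset -> completed=2 acc=0 shift=0
byte[4]=0xD3 cont=1 payload=0x53: acc |= 83<<0 -> completed=2 acc=83 shift=7
byte[5]=0xEC cont=1 payload=0x6C: acc |= 108<<7 -> completed=2 acc=13907 shift=14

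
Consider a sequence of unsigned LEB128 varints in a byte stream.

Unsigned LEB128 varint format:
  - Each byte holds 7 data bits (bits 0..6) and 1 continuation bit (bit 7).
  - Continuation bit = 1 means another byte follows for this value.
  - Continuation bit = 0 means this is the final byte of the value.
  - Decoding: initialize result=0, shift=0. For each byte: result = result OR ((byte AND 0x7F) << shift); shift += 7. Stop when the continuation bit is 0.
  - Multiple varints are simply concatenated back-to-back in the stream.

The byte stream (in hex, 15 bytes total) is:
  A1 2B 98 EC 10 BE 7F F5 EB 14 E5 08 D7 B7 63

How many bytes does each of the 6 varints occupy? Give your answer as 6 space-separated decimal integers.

Answer: 2 3 2 3 2 3

Derivation:
  byte[0]=0xA1 cont=1 payload=0x21=33: acc |= 33<<0 -> acc=33 shift=7
  byte[1]=0x2B cont=0 payload=0x2B=43: acc |= 43<<7 -> acc=5537 shift=14 [end]
Varint 1: bytes[0:2] = A1 2B -> value 5537 (2 byte(s))
  byte[2]=0x98 cont=1 payload=0x18=24: acc |= 24<<0 -> acc=24 shift=7
  byte[3]=0xEC cont=1 payload=0x6C=108: acc |= 108<<7 -> acc=13848 shift=14
  byte[4]=0x10 cont=0 payload=0x10=16: acc |= 16<<14 -> acc=275992 shift=21 [end]
Varint 2: bytes[2:5] = 98 EC 10 -> value 275992 (3 byte(s))
  byte[5]=0xBE cont=1 payload=0x3E=62: acc |= 62<<0 -> acc=62 shift=7
  byte[6]=0x7F cont=0 payload=0x7F=127: acc |= 127<<7 -> acc=16318 shift=14 [end]
Varint 3: bytes[5:7] = BE 7F -> value 16318 (2 byte(s))
  byte[7]=0xF5 cont=1 payload=0x75=117: acc |= 117<<0 -> acc=117 shift=7
  byte[8]=0xEB cont=1 payload=0x6B=107: acc |= 107<<7 -> acc=13813 shift=14
  byte[9]=0x14 cont=0 payload=0x14=20: acc |= 20<<14 -> acc=341493 shift=21 [end]
Varint 4: bytes[7:10] = F5 EB 14 -> value 341493 (3 byte(s))
  byte[10]=0xE5 cont=1 payload=0x65=101: acc |= 101<<0 -> acc=101 shift=7
  byte[11]=0x08 cont=0 payload=0x08=8: acc |= 8<<7 -> acc=1125 shift=14 [end]
Varint 5: bytes[10:12] = E5 08 -> value 1125 (2 byte(s))
  byte[12]=0xD7 cont=1 payload=0x57=87: acc |= 87<<0 -> acc=87 shift=7
  byte[13]=0xB7 cont=1 payload=0x37=55: acc |= 55<<7 -> acc=7127 shift=14
  byte[14]=0x63 cont=0 payload=0x63=99: acc |= 99<<14 -> acc=1629143 shift=21 [end]
Varint 6: bytes[12:15] = D7 B7 63 -> value 1629143 (3 byte(s))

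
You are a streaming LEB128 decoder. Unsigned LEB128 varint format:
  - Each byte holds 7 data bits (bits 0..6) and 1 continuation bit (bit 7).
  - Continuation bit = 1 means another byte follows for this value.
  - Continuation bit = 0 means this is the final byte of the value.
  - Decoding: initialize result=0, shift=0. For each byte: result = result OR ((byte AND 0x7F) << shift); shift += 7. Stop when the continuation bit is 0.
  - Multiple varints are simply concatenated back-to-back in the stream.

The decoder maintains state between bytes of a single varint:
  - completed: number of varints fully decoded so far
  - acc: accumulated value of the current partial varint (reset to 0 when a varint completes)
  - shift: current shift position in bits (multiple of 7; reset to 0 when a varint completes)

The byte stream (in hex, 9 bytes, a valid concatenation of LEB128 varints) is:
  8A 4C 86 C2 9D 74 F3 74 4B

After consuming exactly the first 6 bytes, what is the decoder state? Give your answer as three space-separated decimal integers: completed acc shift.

Answer: 2 0 0

Derivation:
byte[0]=0x8A cont=1 payload=0x0A: acc |= 10<<0 -> completed=0 acc=10 shift=7
byte[1]=0x4C cont=0 payload=0x4C: varint #1 complete (value=9738); reset -> completed=1 acc=0 shift=0
byte[2]=0x86 cont=1 payload=0x06: acc |= 6<<0 -> completed=1 acc=6 shift=7
byte[3]=0xC2 cont=1 payload=0x42: acc |= 66<<7 -> completed=1 acc=8454 shift=14
byte[4]=0x9D cont=1 payload=0x1D: acc |= 29<<14 -> completed=1 acc=483590 shift=21
byte[5]=0x74 cont=0 payload=0x74: varint #2 complete (value=243753222); reset -> completed=2 acc=0 shift=0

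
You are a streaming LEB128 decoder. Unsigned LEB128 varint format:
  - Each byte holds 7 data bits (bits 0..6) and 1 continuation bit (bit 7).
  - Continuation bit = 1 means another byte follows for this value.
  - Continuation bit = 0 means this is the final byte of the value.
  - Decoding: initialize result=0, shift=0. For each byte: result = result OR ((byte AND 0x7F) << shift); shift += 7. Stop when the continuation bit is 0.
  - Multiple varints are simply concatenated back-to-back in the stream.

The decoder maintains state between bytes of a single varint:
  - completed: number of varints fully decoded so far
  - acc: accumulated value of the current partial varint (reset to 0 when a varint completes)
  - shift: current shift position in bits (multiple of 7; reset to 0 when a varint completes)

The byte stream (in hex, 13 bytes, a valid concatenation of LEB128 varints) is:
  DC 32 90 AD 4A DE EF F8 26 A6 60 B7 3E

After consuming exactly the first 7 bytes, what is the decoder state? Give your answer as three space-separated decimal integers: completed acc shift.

byte[0]=0xDC cont=1 payload=0x5C: acc |= 92<<0 -> completed=0 acc=92 shift=7
byte[1]=0x32 cont=0 payload=0x32: varint #1 complete (value=6492); reset -> completed=1 acc=0 shift=0
byte[2]=0x90 cont=1 payload=0x10: acc |= 16<<0 -> completed=1 acc=16 shift=7
byte[3]=0xAD cont=1 payload=0x2D: acc |= 45<<7 -> completed=1 acc=5776 shift=14
byte[4]=0x4A cont=0 payload=0x4A: varint #2 complete (value=1218192); reset -> completed=2 acc=0 shift=0
byte[5]=0xDE cont=1 payload=0x5E: acc |= 94<<0 -> completed=2 acc=94 shift=7
byte[6]=0xEF cont=1 payload=0x6F: acc |= 111<<7 -> completed=2 acc=14302 shift=14

Answer: 2 14302 14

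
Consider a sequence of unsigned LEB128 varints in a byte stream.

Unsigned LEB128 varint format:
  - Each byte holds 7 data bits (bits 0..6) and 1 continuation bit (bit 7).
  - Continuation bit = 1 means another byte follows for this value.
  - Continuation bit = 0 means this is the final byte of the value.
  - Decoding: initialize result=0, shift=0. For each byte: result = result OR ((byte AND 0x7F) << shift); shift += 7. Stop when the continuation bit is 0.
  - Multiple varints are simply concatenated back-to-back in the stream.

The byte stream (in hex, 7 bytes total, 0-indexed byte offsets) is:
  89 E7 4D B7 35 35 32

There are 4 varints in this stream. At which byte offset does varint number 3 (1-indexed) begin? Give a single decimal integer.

Answer: 5

Derivation:
  byte[0]=0x89 cont=1 payload=0x09=9: acc |= 9<<0 -> acc=9 shift=7
  byte[1]=0xE7 cont=1 payload=0x67=103: acc |= 103<<7 -> acc=13193 shift=14
  byte[2]=0x4D cont=0 payload=0x4D=77: acc |= 77<<14 -> acc=1274761 shift=21 [end]
Varint 1: bytes[0:3] = 89 E7 4D -> value 1274761 (3 byte(s))
  byte[3]=0xB7 cont=1 payload=0x37=55: acc |= 55<<0 -> acc=55 shift=7
  byte[4]=0x35 cont=0 payload=0x35=53: acc |= 53<<7 -> acc=6839 shift=14 [end]
Varint 2: bytes[3:5] = B7 35 -> value 6839 (2 byte(s))
  byte[5]=0x35 cont=0 payload=0x35=53: acc |= 53<<0 -> acc=53 shift=7 [end]
Varint 3: bytes[5:6] = 35 -> value 53 (1 byte(s))
  byte[6]=0x32 cont=0 payload=0x32=50: acc |= 50<<0 -> acc=50 shift=7 [end]
Varint 4: bytes[6:7] = 32 -> value 50 (1 byte(s))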